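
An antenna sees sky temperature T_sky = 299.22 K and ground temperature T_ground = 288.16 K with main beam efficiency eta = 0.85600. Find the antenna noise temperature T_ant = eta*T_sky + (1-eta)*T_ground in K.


T_ant = 0.85600 * 299.22 + (1 - 0.85600) * 288.16 = 297.6 K

297.6 K


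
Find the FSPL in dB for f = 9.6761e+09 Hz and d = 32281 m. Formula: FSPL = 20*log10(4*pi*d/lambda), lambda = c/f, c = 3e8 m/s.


lambda = c / f = 3.0000e+08 / 9.6761e+09 = 0.03100423 m
FSPL = 20 * log10(4*pi*32281/0.03100423) = 142.3 dB

142.3 dB


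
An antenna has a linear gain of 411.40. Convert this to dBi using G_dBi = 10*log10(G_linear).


G_dBi = 10 * log10(411.40) = 26.14 dBi

26.14 dBi


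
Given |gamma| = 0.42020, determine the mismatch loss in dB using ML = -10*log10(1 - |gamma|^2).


ML = -10 * log10(1 - 0.42020^2) = -10 * log10(0.82343196) = 0.8437 dB

0.8437 dB


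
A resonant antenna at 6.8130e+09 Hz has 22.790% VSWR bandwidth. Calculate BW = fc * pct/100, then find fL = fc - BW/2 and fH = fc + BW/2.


BW = 6.8130e+09 * 22.790/100 = 1.552683e+09 Hz
fL = 6.8130e+09 - 1.552683e+09/2 = 6.037e+09 Hz
fH = 6.8130e+09 + 1.552683e+09/2 = 7.589e+09 Hz

BW=1.553e+09 Hz, fL=6.037e+09 Hz, fH=7.589e+09 Hz


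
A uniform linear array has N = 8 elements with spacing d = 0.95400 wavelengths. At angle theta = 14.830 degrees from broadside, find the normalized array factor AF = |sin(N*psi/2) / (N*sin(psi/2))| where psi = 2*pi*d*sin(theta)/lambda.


psi = 2*pi*0.95400*sin(14.830 deg) = 1.534217 rad
AF = |sin(8*1.534217/2) / (8*sin(1.534217/2))| = 0.02626

0.02626


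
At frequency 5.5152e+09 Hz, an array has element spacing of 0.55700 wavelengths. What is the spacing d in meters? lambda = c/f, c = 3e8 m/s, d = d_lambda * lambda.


lambda = c / f = 3.0000e+08 / 5.5152e+09 = 0.05439513 m
d = 0.55700 * 0.05439513 = 0.03030 m

0.03030 m


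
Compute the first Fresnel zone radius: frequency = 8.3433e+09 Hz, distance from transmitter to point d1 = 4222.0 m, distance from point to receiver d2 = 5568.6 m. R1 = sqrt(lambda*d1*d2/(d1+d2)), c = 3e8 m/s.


lambda = c / f = 3.0000e+08 / 8.3433e+09 = 0.03595700 m
R1 = sqrt(0.03595700 * 4222.0 * 5568.6 / (4222.0 + 5568.6)) = 9.292 m

9.292 m


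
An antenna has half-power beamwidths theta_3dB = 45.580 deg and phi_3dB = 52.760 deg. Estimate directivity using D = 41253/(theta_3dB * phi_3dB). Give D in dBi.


D_linear = 41253 / (45.580 * 52.760) = 17.15444
D_dBi = 10 * log10(17.15444) = 12.34 dBi

12.34 dBi


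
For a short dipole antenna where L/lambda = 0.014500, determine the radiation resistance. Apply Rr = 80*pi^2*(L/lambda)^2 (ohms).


Rr = 80 * pi^2 * (0.014500)^2 = 80 * 9.869604 * 2.102500e-04 = 0.1660 ohm

0.1660 ohm


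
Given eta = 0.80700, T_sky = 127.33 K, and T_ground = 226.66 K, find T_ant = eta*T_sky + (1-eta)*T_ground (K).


T_ant = 0.80700 * 127.33 + (1 - 0.80700) * 226.66 = 146.5 K

146.5 K


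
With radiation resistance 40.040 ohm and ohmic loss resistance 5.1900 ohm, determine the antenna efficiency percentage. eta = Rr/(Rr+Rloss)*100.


eta = 40.040 / (40.040 + 5.1900) * 100 = 88.53%

88.53%


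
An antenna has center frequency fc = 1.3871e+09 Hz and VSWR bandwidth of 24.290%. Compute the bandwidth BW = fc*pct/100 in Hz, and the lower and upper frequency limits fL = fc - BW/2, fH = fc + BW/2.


BW = 1.3871e+09 * 24.290/100 = 3.369266e+08 Hz
fL = 1.3871e+09 - 3.369266e+08/2 = 1.219e+09 Hz
fH = 1.3871e+09 + 3.369266e+08/2 = 1.556e+09 Hz

BW=3.369e+08 Hz, fL=1.219e+09 Hz, fH=1.556e+09 Hz


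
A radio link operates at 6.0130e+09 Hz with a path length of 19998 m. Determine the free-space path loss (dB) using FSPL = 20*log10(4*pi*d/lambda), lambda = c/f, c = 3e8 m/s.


lambda = c / f = 3.0000e+08 / 6.0130e+09 = 0.04989190 m
FSPL = 20 * log10(4*pi*19998/0.04989190) = 134.0 dB

134.0 dB


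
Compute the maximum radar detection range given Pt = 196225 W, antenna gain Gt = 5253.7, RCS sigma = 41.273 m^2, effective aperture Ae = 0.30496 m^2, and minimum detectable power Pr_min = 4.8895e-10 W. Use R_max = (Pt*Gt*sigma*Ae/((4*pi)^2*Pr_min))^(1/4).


R^4 = 196225*5253.7*41.273*0.30496 / ((4*pi)^2 * 4.8895e-10) = 1.680523e+17
R_max = 1.680523e+17^0.25 = 20247 m

20247 m


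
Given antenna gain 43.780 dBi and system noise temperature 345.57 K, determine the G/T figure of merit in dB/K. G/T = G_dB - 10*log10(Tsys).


G/T = 43.780 - 10*log10(345.57) = 43.780 - 25.38536 = 18.39 dB/K

18.39 dB/K


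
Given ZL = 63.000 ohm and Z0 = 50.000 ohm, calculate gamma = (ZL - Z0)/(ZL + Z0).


gamma = (63.000 - 50.000) / (63.000 + 50.000) = 0.1150

0.1150


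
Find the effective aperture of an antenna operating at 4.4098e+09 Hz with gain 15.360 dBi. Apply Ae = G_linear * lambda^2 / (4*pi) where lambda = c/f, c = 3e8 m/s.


lambda = c / f = 3.0000e+08 / 4.4098e+09 = 0.06803030 m
G_linear = 10^(15.360/10) = 34.35579
Ae = G_linear * lambda^2 / (4*pi) = 34.35579 * 0.06803030^2 / (4*pi) = 0.01265 m^2

0.01265 m^2


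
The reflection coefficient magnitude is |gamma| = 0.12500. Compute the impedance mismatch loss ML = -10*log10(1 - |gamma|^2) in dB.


ML = -10 * log10(1 - 0.12500^2) = -10 * log10(0.984375) = 0.06839 dB

0.06839 dB


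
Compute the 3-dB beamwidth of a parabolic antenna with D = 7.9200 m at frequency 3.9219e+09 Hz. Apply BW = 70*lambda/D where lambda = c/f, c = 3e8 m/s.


lambda = c / f = 3.0000e+08 / 3.9219e+09 = 0.07649354 m
BW = 70 * 0.07649354 / 7.9200 = 0.6761 deg

0.6761 deg


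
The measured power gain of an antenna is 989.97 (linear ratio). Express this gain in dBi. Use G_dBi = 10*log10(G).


G_dBi = 10 * log10(989.97) = 29.96 dBi

29.96 dBi


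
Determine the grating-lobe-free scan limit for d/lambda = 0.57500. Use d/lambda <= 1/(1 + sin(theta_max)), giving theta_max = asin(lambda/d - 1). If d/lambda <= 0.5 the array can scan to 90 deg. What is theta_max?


lambda/d - 1 = 1/0.57500 - 1 = 0.7391304
theta_max = asin(0.7391304) = 47.66 deg

47.66 deg


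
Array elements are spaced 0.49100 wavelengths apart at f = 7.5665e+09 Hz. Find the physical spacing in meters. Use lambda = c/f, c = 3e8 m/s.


lambda = c / f = 3.0000e+08 / 7.5665e+09 = 0.03964845 m
d = 0.49100 * 0.03964845 = 0.01947 m

0.01947 m


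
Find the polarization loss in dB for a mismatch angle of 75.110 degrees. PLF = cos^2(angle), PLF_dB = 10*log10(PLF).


PLF_linear = cos^2(75.110 deg) = 0.06603056
PLF_dB = 10 * log10(0.06603056) = -11.80 dB

-11.80 dB


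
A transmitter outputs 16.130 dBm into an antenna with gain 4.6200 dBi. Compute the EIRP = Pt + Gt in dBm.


EIRP = Pt + Gt = 16.130 + 4.6200 = 20.75 dBm

20.75 dBm


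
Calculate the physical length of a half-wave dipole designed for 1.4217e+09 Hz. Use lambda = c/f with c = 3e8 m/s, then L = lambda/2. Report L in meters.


lambda = c / f = 3.0000e+08 / 1.4217e+09 = 0.2110150 m
L = lambda / 2 = 0.2110150 / 2 = 0.1055 m

0.1055 m


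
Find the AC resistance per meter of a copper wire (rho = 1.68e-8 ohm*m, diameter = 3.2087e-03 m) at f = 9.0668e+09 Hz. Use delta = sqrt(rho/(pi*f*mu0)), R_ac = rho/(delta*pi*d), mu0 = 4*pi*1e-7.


delta = sqrt(1.68e-8 / (pi * 9.0668e+09 * 4*pi*1e-7)) = 6.850902e-07 m
R_ac = 1.68e-8 / (6.850902e-07 * pi * 3.2087e-03) = 2.433 ohm/m

2.433 ohm/m


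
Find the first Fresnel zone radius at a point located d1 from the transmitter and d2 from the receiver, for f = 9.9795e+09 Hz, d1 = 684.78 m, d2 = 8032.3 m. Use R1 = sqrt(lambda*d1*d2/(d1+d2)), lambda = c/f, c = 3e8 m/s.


lambda = c / f = 3.0000e+08 / 9.9795e+09 = 0.03006163 m
R1 = sqrt(0.03006163 * 684.78 * 8032.3 / (684.78 + 8032.3)) = 4.355 m

4.355 m


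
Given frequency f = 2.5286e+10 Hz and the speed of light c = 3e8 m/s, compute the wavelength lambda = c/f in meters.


lambda = c / f = 3.0000e+08 / 2.5286e+10 = 0.01186 m

0.01186 m


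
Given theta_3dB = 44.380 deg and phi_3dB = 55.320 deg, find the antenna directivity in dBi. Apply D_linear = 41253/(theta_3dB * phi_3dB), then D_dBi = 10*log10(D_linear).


D_linear = 41253 / (44.380 * 55.320) = 16.80297
D_dBi = 10 * log10(16.80297) = 12.25 dBi

12.25 dBi


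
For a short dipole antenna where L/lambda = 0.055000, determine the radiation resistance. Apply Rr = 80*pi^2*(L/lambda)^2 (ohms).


Rr = 80 * pi^2 * (0.055000)^2 = 80 * 9.869604 * 3.025000e-03 = 2.388 ohm

2.388 ohm


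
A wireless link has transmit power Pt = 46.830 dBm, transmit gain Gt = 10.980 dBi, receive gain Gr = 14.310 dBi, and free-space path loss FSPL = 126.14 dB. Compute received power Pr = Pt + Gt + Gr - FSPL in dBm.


Pr = 46.830 + 10.980 + 14.310 - 126.14 = -54.02 dBm

-54.02 dBm


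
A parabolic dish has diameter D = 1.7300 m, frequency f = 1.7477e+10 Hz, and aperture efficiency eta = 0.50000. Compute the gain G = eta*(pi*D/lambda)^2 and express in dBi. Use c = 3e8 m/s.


lambda = c / f = 3.0000e+08 / 1.7477e+10 = 0.01716542 m
G_linear = 0.50000 * (pi * 1.7300 / 0.01716542)^2 = 50124.85
G_dBi = 10 * log10(50124.85) = 47.00 dBi

47.00 dBi


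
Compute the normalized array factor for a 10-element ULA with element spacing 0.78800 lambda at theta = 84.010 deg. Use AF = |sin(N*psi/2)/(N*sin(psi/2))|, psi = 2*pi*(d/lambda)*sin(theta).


psi = 2*pi*0.78800*sin(84.010 deg) = 4.924117 rad
AF = |sin(10*4.924117/2) / (10*sin(4.924117/2))| = 0.07798

0.07798


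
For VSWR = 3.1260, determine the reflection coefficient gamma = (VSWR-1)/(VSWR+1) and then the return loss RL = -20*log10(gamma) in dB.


gamma = (3.1260 - 1) / (3.1260 + 1) = 0.5152690
RL = -20 * log10(0.5152690) = 5.759 dB

5.759 dB


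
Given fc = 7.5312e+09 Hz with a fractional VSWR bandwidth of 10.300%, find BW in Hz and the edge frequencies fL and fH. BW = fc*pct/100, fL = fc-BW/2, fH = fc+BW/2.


BW = 7.5312e+09 * 10.300/100 = 7.757136e+08 Hz
fL = 7.5312e+09 - 7.757136e+08/2 = 7.143e+09 Hz
fH = 7.5312e+09 + 7.757136e+08/2 = 7.919e+09 Hz

BW=7.757e+08 Hz, fL=7.143e+09 Hz, fH=7.919e+09 Hz


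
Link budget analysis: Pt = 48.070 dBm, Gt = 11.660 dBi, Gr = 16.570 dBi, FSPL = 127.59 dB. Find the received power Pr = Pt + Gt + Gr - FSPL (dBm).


Pr = 48.070 + 11.660 + 16.570 - 127.59 = -51.29 dBm

-51.29 dBm


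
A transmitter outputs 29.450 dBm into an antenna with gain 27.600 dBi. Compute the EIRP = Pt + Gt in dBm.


EIRP = Pt + Gt = 29.450 + 27.600 = 57.05 dBm

57.05 dBm


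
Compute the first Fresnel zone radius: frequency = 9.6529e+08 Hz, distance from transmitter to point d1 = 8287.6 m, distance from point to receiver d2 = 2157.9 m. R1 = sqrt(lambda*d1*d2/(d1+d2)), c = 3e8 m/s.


lambda = c / f = 3.0000e+08 / 9.6529e+08 = 0.3107874 m
R1 = sqrt(0.3107874 * 8287.6 * 2157.9 / (8287.6 + 2157.9)) = 23.07 m

23.07 m


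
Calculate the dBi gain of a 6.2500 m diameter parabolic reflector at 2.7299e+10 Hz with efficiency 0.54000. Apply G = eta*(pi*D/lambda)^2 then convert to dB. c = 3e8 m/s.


lambda = c / f = 3.0000e+08 / 2.7299e+10 = 0.01098941 m
G_linear = 0.54000 * (pi * 6.2500 / 0.01098941)^2 = 1.723871e+06
G_dBi = 10 * log10(1.723871e+06) = 62.37 dBi

62.37 dBi


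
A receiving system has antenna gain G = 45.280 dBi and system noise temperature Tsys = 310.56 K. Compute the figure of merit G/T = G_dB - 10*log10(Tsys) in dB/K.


G/T = 45.280 - 10*log10(310.56) = 45.280 - 24.92146 = 20.36 dB/K

20.36 dB/K


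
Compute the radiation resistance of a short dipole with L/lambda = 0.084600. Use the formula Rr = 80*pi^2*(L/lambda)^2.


Rr = 80 * pi^2 * (0.084600)^2 = 80 * 9.869604 * 7.157160e-03 = 5.651 ohm

5.651 ohm


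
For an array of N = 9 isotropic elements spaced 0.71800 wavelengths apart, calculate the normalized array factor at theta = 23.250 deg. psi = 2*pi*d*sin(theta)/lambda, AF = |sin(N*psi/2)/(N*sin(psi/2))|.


psi = 2*pi*0.71800*sin(23.250 deg) = 1.780819 rad
AF = |sin(9*1.780819/2) / (9*sin(1.780819/2))| = 0.1411

0.1411


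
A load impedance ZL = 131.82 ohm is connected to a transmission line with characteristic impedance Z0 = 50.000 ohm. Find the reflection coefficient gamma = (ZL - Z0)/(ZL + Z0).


gamma = (131.82 - 50.000) / (131.82 + 50.000) = 0.4500

0.4500


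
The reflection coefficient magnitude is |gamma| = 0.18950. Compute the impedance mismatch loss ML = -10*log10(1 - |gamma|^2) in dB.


ML = -10 * log10(1 - 0.18950^2) = -10 * log10(0.96408975) = 0.1588 dB

0.1588 dB


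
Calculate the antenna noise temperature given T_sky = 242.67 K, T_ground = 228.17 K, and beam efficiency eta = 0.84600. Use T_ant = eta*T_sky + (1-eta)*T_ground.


T_ant = 0.84600 * 242.67 + (1 - 0.84600) * 228.17 = 240.4 K

240.4 K


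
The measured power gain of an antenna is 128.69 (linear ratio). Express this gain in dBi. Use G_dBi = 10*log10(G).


G_dBi = 10 * log10(128.69) = 21.10 dBi

21.10 dBi


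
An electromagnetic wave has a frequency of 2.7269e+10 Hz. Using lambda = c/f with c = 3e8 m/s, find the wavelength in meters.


lambda = c / f = 3.0000e+08 / 2.7269e+10 = 0.01100 m

0.01100 m


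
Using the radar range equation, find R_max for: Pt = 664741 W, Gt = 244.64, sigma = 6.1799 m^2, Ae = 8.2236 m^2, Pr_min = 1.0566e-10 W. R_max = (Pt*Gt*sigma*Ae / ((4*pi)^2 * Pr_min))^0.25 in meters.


R^4 = 664741*244.64*6.1799*8.2236 / ((4*pi)^2 * 1.0566e-10) = 4.953282e+17
R_max = 4.953282e+17^0.25 = 26529 m

26529 m


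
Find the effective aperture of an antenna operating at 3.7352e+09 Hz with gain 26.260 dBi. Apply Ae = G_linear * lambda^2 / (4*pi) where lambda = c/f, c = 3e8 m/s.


lambda = c / f = 3.0000e+08 / 3.7352e+09 = 0.08031698 m
G_linear = 10^(26.260/10) = 422.6686
Ae = G_linear * lambda^2 / (4*pi) = 422.6686 * 0.08031698^2 / (4*pi) = 0.2170 m^2

0.2170 m^2


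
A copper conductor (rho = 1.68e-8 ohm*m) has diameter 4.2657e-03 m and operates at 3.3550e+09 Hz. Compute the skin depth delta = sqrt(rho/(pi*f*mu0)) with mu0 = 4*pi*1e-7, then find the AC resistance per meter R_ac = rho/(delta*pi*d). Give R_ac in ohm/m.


delta = sqrt(1.68e-8 / (pi * 3.3550e+09 * 4*pi*1e-7)) = 1.126234e-06 m
R_ac = 1.68e-8 / (1.126234e-06 * pi * 4.2657e-03) = 1.113 ohm/m

1.113 ohm/m


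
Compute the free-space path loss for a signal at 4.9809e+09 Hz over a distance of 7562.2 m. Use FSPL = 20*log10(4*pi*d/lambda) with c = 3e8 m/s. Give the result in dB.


lambda = c / f = 3.0000e+08 / 4.9809e+09 = 0.06023008 m
FSPL = 20 * log10(4*pi*7562.2/0.06023008) = 124.0 dB

124.0 dB


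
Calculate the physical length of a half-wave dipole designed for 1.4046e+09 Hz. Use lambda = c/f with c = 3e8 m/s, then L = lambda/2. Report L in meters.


lambda = c / f = 3.0000e+08 / 1.4046e+09 = 0.2135839 m
L = lambda / 2 = 0.2135839 / 2 = 0.1068 m

0.1068 m


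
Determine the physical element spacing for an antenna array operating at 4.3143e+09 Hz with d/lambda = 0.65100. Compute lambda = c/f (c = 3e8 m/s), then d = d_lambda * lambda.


lambda = c / f = 3.0000e+08 / 4.3143e+09 = 0.06953619 m
d = 0.65100 * 0.06953619 = 0.04527 m

0.04527 m


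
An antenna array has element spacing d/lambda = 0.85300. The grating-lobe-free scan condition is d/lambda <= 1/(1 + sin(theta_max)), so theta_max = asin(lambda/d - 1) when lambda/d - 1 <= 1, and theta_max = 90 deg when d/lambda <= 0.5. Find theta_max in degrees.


lambda/d - 1 = 1/0.85300 - 1 = 0.1723329
theta_max = asin(0.1723329) = 9.923 deg

9.923 deg


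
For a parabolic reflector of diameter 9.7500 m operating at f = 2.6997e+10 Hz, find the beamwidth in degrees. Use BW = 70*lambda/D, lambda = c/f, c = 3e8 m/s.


lambda = c / f = 3.0000e+08 / 2.6997e+10 = 0.01111235 m
BW = 70 * 0.01111235 / 9.7500 = 0.07978 deg

0.07978 deg


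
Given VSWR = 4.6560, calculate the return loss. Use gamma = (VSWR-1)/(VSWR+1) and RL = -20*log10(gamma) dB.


gamma = (4.6560 - 1) / (4.6560 + 1) = 0.6463932
RL = -20 * log10(0.6463932) = 3.790 dB

3.790 dB


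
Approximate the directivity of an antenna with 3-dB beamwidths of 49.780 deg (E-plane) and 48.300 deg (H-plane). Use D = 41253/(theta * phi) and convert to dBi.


D_linear = 41253 / (49.780 * 48.300) = 17.15748
D_dBi = 10 * log10(17.15748) = 12.34 dBi

12.34 dBi


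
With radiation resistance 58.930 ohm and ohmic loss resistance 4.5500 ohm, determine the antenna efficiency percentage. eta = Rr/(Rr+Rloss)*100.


eta = 58.930 / (58.930 + 4.5500) * 100 = 92.83%

92.83%


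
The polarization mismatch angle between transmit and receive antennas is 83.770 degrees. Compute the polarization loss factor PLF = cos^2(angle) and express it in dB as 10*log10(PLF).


PLF_linear = cos^2(83.770 deg) = 0.01177656
PLF_dB = 10 * log10(0.01177656) = -19.29 dB

-19.29 dB


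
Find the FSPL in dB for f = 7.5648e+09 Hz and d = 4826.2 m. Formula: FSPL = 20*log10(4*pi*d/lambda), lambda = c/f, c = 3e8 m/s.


lambda = c / f = 3.0000e+08 / 7.5648e+09 = 0.03965736 m
FSPL = 20 * log10(4*pi*4826.2/0.03965736) = 123.7 dB

123.7 dB


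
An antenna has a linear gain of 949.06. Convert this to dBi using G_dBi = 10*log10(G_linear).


G_dBi = 10 * log10(949.06) = 29.77 dBi

29.77 dBi


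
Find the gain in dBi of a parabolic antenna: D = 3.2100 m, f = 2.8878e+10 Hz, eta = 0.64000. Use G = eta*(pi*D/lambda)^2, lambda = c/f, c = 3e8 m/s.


lambda = c / f = 3.0000e+08 / 2.8878e+10 = 0.01038853 m
G_linear = 0.64000 * (pi * 3.2100 / 0.01038853)^2 = 603089.3
G_dBi = 10 * log10(603089.3) = 57.80 dBi

57.80 dBi


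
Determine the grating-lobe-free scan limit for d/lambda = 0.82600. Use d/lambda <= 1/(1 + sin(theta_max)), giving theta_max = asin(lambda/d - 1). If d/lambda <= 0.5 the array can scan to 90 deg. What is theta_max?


lambda/d - 1 = 1/0.82600 - 1 = 0.2106538
theta_max = asin(0.2106538) = 12.16 deg

12.16 deg


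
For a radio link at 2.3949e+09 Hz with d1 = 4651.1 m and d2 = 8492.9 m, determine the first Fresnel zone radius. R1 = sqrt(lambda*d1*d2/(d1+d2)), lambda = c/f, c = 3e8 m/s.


lambda = c / f = 3.0000e+08 / 2.3949e+09 = 0.1252662 m
R1 = sqrt(0.1252662 * 4651.1 * 8492.9 / (4651.1 + 8492.9)) = 19.40 m

19.40 m


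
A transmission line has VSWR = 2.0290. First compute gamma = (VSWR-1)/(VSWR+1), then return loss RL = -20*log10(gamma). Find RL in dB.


gamma = (2.0290 - 1) / (2.0290 + 1) = 0.3397161
RL = -20 * log10(0.3397161) = 9.378 dB

9.378 dB


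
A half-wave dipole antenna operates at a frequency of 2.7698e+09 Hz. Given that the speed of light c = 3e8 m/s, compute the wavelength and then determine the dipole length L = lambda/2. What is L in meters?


lambda = c / f = 3.0000e+08 / 2.7698e+09 = 0.1083111 m
L = lambda / 2 = 0.1083111 / 2 = 0.05416 m

0.05416 m


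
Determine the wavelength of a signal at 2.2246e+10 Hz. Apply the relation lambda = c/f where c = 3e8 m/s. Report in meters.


lambda = c / f = 3.0000e+08 / 2.2246e+10 = 0.01349 m

0.01349 m


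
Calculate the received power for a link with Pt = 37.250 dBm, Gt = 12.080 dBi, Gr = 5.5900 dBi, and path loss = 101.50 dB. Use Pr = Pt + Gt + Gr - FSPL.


Pr = 37.250 + 12.080 + 5.5900 - 101.50 = -46.58 dBm

-46.58 dBm


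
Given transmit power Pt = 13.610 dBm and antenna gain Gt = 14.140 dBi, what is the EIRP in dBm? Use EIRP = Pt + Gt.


EIRP = Pt + Gt = 13.610 + 14.140 = 27.75 dBm

27.75 dBm


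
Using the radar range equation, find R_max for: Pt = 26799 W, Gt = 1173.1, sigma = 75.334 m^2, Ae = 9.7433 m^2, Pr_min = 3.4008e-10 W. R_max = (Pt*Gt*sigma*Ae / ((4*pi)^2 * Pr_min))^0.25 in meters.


R^4 = 26799*1173.1*75.334*9.7433 / ((4*pi)^2 * 3.4008e-10) = 4.296847e+17
R_max = 4.296847e+17^0.25 = 25603 m

25603 m


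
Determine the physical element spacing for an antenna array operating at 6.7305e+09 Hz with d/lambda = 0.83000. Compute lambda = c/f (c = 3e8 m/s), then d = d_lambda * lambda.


lambda = c / f = 3.0000e+08 / 6.7305e+09 = 0.04457321 m
d = 0.83000 * 0.04457321 = 0.03700 m

0.03700 m


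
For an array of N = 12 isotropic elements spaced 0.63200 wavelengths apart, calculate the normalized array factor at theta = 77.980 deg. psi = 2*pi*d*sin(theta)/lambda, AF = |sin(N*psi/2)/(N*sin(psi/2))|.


psi = 2*pi*0.63200*sin(77.980 deg) = 3.883909 rad
AF = |sin(12*3.883909/2) / (12*sin(3.883909/2))| = 0.08645

0.08645


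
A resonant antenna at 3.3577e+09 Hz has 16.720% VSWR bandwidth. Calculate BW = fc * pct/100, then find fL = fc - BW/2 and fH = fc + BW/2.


BW = 3.3577e+09 * 16.720/100 = 5.614074e+08 Hz
fL = 3.3577e+09 - 5.614074e+08/2 = 3.077e+09 Hz
fH = 3.3577e+09 + 5.614074e+08/2 = 3.638e+09 Hz

BW=5.614e+08 Hz, fL=3.077e+09 Hz, fH=3.638e+09 Hz


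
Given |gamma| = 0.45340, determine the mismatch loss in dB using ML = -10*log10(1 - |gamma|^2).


ML = -10 * log10(1 - 0.45340^2) = -10 * log10(0.79442844) = 0.9995 dB

0.9995 dB


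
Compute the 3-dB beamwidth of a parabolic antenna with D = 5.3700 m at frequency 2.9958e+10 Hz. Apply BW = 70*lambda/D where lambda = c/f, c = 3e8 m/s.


lambda = c / f = 3.0000e+08 / 2.9958e+10 = 0.01001402 m
BW = 70 * 0.01001402 / 5.3700 = 0.1305 deg

0.1305 deg


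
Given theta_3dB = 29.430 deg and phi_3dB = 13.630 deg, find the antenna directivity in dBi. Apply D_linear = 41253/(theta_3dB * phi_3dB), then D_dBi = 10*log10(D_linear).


D_linear = 41253 / (29.430 * 13.630) = 102.8417
D_dBi = 10 * log10(102.8417) = 20.12 dBi

20.12 dBi


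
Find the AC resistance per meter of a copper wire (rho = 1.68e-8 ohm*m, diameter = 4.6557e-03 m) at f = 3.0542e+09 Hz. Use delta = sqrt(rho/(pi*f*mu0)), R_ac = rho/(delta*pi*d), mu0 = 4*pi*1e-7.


delta = sqrt(1.68e-8 / (pi * 3.0542e+09 * 4*pi*1e-7)) = 1.180391e-06 m
R_ac = 1.68e-8 / (1.180391e-06 * pi * 4.6557e-03) = 0.9731 ohm/m

0.9731 ohm/m


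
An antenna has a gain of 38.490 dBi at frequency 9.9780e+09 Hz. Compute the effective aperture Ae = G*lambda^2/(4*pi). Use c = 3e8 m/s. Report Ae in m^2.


lambda = c / f = 3.0000e+08 / 9.9780e+09 = 0.03006615 m
G_linear = 10^(38.490/10) = 7063.176
Ae = G_linear * lambda^2 / (4*pi) = 7063.176 * 0.03006615^2 / (4*pi) = 0.5081 m^2

0.5081 m^2


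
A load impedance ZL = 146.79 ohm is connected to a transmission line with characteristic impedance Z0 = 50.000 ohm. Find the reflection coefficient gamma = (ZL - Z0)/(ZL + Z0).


gamma = (146.79 - 50.000) / (146.79 + 50.000) = 0.4918

0.4918


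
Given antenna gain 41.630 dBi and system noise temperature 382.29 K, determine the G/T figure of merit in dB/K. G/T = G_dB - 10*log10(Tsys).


G/T = 41.630 - 10*log10(382.29) = 41.630 - 25.82393 = 15.81 dB/K

15.81 dB/K


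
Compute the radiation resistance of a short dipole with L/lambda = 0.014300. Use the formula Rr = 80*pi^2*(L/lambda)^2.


Rr = 80 * pi^2 * (0.014300)^2 = 80 * 9.869604 * 2.044900e-04 = 0.1615 ohm

0.1615 ohm


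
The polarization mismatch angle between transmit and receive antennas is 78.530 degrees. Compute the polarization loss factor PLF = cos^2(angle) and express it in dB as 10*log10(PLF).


PLF_linear = cos^2(78.530 deg) = 0.03954324
PLF_dB = 10 * log10(0.03954324) = -14.03 dB

-14.03 dB


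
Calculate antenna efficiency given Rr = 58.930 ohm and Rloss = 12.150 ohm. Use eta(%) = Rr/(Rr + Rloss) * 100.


eta = 58.930 / (58.930 + 12.150) * 100 = 82.91%

82.91%


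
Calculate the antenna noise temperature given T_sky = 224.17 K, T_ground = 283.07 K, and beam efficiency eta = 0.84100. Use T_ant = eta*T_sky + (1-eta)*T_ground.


T_ant = 0.84100 * 224.17 + (1 - 0.84100) * 283.07 = 233.5 K

233.5 K


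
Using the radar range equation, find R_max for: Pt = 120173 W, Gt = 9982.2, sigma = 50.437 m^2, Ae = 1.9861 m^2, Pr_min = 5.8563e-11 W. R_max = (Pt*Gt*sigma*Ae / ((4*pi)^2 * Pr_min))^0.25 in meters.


R^4 = 120173*9982.2*50.437*1.9861 / ((4*pi)^2 * 5.8563e-11) = 1.299393e+19
R_max = 1.299393e+19^0.25 = 60039 m

60039 m


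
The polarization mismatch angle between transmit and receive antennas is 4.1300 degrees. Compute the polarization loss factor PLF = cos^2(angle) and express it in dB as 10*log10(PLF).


PLF_linear = cos^2(4.1300 deg) = 0.9948132
PLF_dB = 10 * log10(0.9948132) = -0.02258 dB

-0.02258 dB


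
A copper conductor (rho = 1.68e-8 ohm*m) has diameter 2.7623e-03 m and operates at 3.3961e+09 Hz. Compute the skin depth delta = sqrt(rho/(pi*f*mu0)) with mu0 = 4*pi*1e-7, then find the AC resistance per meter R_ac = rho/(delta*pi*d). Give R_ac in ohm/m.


delta = sqrt(1.68e-8 / (pi * 3.3961e+09 * 4*pi*1e-7)) = 1.119398e-06 m
R_ac = 1.68e-8 / (1.119398e-06 * pi * 2.7623e-03) = 1.729 ohm/m

1.729 ohm/m


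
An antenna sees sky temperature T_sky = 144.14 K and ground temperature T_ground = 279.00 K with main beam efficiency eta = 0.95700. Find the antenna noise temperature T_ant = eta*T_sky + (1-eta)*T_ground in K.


T_ant = 0.95700 * 144.14 + (1 - 0.95700) * 279.00 = 149.9 K

149.9 K


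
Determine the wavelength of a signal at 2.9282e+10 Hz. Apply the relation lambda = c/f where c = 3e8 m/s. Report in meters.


lambda = c / f = 3.0000e+08 / 2.9282e+10 = 0.01025 m

0.01025 m


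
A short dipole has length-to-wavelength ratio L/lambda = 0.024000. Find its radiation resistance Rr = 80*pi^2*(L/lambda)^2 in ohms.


Rr = 80 * pi^2 * (0.024000)^2 = 80 * 9.869604 * 5.760000e-04 = 0.4548 ohm

0.4548 ohm


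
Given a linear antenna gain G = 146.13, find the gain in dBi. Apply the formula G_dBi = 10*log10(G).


G_dBi = 10 * log10(146.13) = 21.65 dBi

21.65 dBi


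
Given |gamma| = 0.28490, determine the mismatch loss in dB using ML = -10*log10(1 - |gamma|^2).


ML = -10 * log10(1 - 0.28490^2) = -10 * log10(0.91883199) = 0.3676 dB

0.3676 dB


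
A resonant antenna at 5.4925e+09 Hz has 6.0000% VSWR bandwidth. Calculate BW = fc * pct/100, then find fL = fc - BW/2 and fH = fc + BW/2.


BW = 5.4925e+09 * 6.0000/100 = 3.295500e+08 Hz
fL = 5.4925e+09 - 3.295500e+08/2 = 5.328e+09 Hz
fH = 5.4925e+09 + 3.295500e+08/2 = 5.657e+09 Hz

BW=3.296e+08 Hz, fL=5.328e+09 Hz, fH=5.657e+09 Hz


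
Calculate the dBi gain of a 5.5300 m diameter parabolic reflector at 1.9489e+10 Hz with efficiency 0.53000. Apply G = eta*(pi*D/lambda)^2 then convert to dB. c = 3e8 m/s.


lambda = c / f = 3.0000e+08 / 1.9489e+10 = 0.01539330 m
G_linear = 0.53000 * (pi * 5.5300 / 0.01539330)^2 = 675091.1
G_dBi = 10 * log10(675091.1) = 58.29 dBi

58.29 dBi


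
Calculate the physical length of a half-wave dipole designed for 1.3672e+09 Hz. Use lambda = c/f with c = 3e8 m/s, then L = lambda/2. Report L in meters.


lambda = c / f = 3.0000e+08 / 1.3672e+09 = 0.2194266 m
L = lambda / 2 = 0.2194266 / 2 = 0.1097 m

0.1097 m


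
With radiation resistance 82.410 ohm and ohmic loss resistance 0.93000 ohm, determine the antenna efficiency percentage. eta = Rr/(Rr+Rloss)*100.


eta = 82.410 / (82.410 + 0.93000) * 100 = 98.88%

98.88%


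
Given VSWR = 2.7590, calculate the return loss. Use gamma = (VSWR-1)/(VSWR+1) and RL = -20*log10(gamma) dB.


gamma = (2.7590 - 1) / (2.7590 + 1) = 0.4679436
RL = -20 * log10(0.4679436) = 6.596 dB

6.596 dB


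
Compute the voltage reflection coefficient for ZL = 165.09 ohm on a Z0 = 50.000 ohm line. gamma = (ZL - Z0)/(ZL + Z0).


gamma = (165.09 - 50.000) / (165.09 + 50.000) = 0.5351

0.5351


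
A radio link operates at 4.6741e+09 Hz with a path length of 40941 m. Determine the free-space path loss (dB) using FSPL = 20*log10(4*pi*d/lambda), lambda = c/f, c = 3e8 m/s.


lambda = c / f = 3.0000e+08 / 4.6741e+09 = 0.06418348 m
FSPL = 20 * log10(4*pi*40941/0.06418348) = 138.1 dB

138.1 dB


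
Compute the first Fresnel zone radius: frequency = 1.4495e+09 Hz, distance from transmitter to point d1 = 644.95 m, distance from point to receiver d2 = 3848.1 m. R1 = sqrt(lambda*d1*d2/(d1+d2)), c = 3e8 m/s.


lambda = c / f = 3.0000e+08 / 1.4495e+09 = 0.2069679 m
R1 = sqrt(0.2069679 * 644.95 * 3848.1 / (644.95 + 3848.1)) = 10.69 m

10.69 m


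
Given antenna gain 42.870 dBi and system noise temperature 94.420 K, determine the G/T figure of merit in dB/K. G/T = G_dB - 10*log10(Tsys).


G/T = 42.870 - 10*log10(94.420) = 42.870 - 19.75064 = 23.12 dB/K

23.12 dB/K


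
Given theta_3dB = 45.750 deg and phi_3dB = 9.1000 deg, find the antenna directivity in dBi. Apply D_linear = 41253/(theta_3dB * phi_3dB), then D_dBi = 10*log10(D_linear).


D_linear = 41253 / (45.750 * 9.1000) = 99.08845
D_dBi = 10 * log10(99.08845) = 19.96 dBi

19.96 dBi


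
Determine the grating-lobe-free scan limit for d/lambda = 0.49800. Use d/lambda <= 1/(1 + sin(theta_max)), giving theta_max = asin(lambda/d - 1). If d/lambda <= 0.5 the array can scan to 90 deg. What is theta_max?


lambda/d - 1 = 1/0.49800 - 1 = 1.008032 >= 1
d/lambda <= 0.5, so the array can scan to endfire without grating lobes: theta_max = 90 deg

90 deg


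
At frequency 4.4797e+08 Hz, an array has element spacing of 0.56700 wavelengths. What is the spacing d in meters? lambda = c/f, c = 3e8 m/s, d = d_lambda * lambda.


lambda = c / f = 3.0000e+08 / 4.4797e+08 = 0.6696877 m
d = 0.56700 * 0.6696877 = 0.3797 m

0.3797 m


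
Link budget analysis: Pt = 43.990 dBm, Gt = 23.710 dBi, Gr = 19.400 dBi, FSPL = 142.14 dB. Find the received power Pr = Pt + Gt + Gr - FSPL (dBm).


Pr = 43.990 + 23.710 + 19.400 - 142.14 = -55.04 dBm

-55.04 dBm


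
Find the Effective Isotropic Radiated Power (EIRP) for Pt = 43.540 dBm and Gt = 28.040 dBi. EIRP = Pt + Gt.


EIRP = Pt + Gt = 43.540 + 28.040 = 71.58 dBm

71.58 dBm


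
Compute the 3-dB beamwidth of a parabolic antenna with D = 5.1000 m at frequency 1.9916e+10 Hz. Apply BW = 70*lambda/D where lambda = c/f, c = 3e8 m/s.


lambda = c / f = 3.0000e+08 / 1.9916e+10 = 0.01506327 m
BW = 70 * 0.01506327 / 5.1000 = 0.2068 deg

0.2068 deg


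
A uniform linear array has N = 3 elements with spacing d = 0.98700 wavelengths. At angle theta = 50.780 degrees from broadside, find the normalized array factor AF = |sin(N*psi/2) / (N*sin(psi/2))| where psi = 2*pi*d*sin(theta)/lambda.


psi = 2*pi*0.98700*sin(50.780 deg) = 4.804453 rad
AF = |sin(3*4.804453/2) / (3*sin(4.804453/2))| = 0.3946

0.3946


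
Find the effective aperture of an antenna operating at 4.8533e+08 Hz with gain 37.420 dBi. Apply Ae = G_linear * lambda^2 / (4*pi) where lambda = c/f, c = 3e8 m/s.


lambda = c / f = 3.0000e+08 / 4.8533e+08 = 0.6181361 m
G_linear = 10^(37.420/10) = 5520.774
Ae = G_linear * lambda^2 / (4*pi) = 5520.774 * 0.6181361^2 / (4*pi) = 167.9 m^2

167.9 m^2


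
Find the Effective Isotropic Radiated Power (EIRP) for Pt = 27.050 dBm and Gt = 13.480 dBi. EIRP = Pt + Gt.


EIRP = Pt + Gt = 27.050 + 13.480 = 40.53 dBm

40.53 dBm


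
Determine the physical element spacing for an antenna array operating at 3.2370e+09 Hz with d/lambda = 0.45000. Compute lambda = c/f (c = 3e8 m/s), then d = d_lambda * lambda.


lambda = c / f = 3.0000e+08 / 3.2370e+09 = 0.09267841 m
d = 0.45000 * 0.09267841 = 0.04171 m

0.04171 m


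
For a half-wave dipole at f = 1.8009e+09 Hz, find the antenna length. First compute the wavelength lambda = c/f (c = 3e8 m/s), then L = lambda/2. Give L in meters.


lambda = c / f = 3.0000e+08 / 1.8009e+09 = 0.1665834 m
L = lambda / 2 = 0.1665834 / 2 = 0.08329 m

0.08329 m


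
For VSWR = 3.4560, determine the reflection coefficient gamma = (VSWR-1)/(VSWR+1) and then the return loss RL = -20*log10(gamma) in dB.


gamma = (3.4560 - 1) / (3.4560 + 1) = 0.5511670
RL = -20 * log10(0.5511670) = 5.174 dB

5.174 dB


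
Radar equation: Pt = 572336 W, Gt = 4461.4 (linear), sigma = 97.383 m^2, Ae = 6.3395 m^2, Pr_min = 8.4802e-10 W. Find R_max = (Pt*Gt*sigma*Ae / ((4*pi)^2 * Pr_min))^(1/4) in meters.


R^4 = 572336*4461.4*97.383*6.3395 / ((4*pi)^2 * 8.4802e-10) = 1.177157e+19
R_max = 1.177157e+19^0.25 = 58575 m

58575 m


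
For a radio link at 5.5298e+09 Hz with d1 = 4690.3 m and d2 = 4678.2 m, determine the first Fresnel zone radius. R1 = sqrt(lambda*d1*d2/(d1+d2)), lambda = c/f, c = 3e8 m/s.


lambda = c / f = 3.0000e+08 / 5.5298e+09 = 0.05425151 m
R1 = sqrt(0.05425151 * 4690.3 * 4678.2 / (4690.3 + 4678.2)) = 11.27 m

11.27 m


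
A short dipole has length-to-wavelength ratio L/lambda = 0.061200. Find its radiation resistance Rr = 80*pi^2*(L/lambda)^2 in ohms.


Rr = 80 * pi^2 * (0.061200)^2 = 80 * 9.869604 * 3.745440e-03 = 2.957 ohm

2.957 ohm


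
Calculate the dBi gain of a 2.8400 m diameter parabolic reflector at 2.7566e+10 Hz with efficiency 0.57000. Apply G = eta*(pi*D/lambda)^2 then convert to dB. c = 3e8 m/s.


lambda = c / f = 3.0000e+08 / 2.7566e+10 = 0.01088297 m
G_linear = 0.57000 * (pi * 2.8400 / 0.01088297)^2 = 383103.8
G_dBi = 10 * log10(383103.8) = 55.83 dBi

55.83 dBi


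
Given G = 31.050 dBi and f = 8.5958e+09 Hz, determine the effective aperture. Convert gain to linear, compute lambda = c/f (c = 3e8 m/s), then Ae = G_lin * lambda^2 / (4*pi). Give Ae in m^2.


lambda = c / f = 3.0000e+08 / 8.5958e+09 = 0.03490077 m
G_linear = 10^(31.050/10) = 1273.503
Ae = G_linear * lambda^2 / (4*pi) = 1273.503 * 0.03490077^2 / (4*pi) = 0.1234 m^2

0.1234 m^2


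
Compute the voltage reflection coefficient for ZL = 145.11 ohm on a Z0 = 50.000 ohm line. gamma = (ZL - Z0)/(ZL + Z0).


gamma = (145.11 - 50.000) / (145.11 + 50.000) = 0.4875

0.4875


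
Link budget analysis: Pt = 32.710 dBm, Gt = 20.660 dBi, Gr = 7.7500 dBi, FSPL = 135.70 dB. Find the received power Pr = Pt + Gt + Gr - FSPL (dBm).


Pr = 32.710 + 20.660 + 7.7500 - 135.70 = -74.58 dBm

-74.58 dBm


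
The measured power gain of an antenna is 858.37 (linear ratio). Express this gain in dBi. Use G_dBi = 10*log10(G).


G_dBi = 10 * log10(858.37) = 29.34 dBi

29.34 dBi


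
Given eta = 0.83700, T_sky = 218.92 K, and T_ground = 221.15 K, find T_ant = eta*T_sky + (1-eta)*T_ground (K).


T_ant = 0.83700 * 218.92 + (1 - 0.83700) * 221.15 = 219.3 K

219.3 K


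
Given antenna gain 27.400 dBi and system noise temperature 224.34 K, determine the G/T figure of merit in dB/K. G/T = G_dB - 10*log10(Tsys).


G/T = 27.400 - 10*log10(224.34) = 27.400 - 23.50907 = 3.891 dB/K

3.891 dB/K


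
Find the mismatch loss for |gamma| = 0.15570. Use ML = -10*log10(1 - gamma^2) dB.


ML = -10 * log10(1 - 0.15570^2) = -10 * log10(0.97575751) = 0.1066 dB

0.1066 dB


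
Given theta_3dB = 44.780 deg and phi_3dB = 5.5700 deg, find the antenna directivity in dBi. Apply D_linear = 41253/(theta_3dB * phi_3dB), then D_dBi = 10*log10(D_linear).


D_linear = 41253 / (44.780 * 5.5700) = 165.3927
D_dBi = 10 * log10(165.3927) = 22.19 dBi

22.19 dBi


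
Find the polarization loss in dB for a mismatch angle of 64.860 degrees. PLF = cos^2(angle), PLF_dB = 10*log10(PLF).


PLF_linear = cos^2(64.860 deg) = 0.1804818
PLF_dB = 10 * log10(0.1804818) = -7.436 dB

-7.436 dB


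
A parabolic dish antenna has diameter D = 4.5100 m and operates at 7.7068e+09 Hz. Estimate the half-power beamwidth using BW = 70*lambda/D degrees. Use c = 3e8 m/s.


lambda = c / f = 3.0000e+08 / 7.7068e+09 = 0.03892666 m
BW = 70 * 0.03892666 / 4.5100 = 0.6042 deg

0.6042 deg


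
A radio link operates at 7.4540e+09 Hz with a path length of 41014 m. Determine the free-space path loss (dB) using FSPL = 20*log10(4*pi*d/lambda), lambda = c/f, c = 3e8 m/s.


lambda = c / f = 3.0000e+08 / 7.4540e+09 = 0.04024685 m
FSPL = 20 * log10(4*pi*41014/0.04024685) = 142.1 dB

142.1 dB


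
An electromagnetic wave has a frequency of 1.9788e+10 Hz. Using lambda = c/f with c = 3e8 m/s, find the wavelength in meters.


lambda = c / f = 3.0000e+08 / 1.9788e+10 = 0.01516 m

0.01516 m


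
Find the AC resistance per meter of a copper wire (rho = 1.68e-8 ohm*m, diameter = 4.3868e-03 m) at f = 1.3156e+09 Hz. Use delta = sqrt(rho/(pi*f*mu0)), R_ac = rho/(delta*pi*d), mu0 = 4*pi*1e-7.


delta = sqrt(1.68e-8 / (pi * 1.3156e+09 * 4*pi*1e-7)) = 1.798510e-06 m
R_ac = 1.68e-8 / (1.798510e-06 * pi * 4.3868e-03) = 0.6778 ohm/m

0.6778 ohm/m


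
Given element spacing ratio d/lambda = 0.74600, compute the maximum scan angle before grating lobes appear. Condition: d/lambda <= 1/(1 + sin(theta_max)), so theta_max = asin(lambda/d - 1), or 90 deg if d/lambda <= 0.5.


lambda/d - 1 = 1/0.74600 - 1 = 0.3404826
theta_max = asin(0.3404826) = 19.91 deg

19.91 deg


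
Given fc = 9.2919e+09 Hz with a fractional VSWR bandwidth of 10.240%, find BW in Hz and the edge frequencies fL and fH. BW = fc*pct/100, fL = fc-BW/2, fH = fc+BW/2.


BW = 9.2919e+09 * 10.240/100 = 9.514906e+08 Hz
fL = 9.2919e+09 - 9.514906e+08/2 = 8.816e+09 Hz
fH = 9.2919e+09 + 9.514906e+08/2 = 9.768e+09 Hz

BW=9.515e+08 Hz, fL=8.816e+09 Hz, fH=9.768e+09 Hz


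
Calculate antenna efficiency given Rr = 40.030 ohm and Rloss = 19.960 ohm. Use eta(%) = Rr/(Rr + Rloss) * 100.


eta = 40.030 / (40.030 + 19.960) * 100 = 66.73%

66.73%


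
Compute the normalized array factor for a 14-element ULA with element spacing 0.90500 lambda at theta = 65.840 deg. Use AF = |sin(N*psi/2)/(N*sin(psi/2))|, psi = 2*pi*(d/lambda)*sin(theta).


psi = 2*pi*0.90500*sin(65.840 deg) = 5.188199 rad
AF = |sin(14*5.188199/2) / (14*sin(5.188199/2))| = 0.1348

0.1348


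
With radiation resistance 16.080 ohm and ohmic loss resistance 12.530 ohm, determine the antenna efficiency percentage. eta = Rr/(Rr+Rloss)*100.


eta = 16.080 / (16.080 + 12.530) * 100 = 56.20%

56.20%


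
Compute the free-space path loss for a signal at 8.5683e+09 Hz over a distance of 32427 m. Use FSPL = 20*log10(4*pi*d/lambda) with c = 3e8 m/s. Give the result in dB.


lambda = c / f = 3.0000e+08 / 8.5683e+09 = 0.03501278 m
FSPL = 20 * log10(4*pi*32427/0.03501278) = 141.3 dB

141.3 dB


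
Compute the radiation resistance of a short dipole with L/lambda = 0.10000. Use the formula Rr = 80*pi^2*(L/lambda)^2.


Rr = 80 * pi^2 * (0.10000)^2 = 80 * 9.869604 * 0.01000000 = 7.896 ohm

7.896 ohm


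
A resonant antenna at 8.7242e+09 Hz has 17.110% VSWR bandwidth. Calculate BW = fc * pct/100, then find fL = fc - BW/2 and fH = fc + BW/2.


BW = 8.7242e+09 * 17.110/100 = 1.492711e+09 Hz
fL = 8.7242e+09 - 1.492711e+09/2 = 7.978e+09 Hz
fH = 8.7242e+09 + 1.492711e+09/2 = 9.471e+09 Hz

BW=1.493e+09 Hz, fL=7.978e+09 Hz, fH=9.471e+09 Hz


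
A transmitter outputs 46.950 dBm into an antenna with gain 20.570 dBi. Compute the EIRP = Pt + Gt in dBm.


EIRP = Pt + Gt = 46.950 + 20.570 = 67.52 dBm

67.52 dBm


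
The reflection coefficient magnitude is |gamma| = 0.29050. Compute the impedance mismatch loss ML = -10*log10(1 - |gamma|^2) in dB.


ML = -10 * log10(1 - 0.29050^2) = -10 * log10(0.91560975) = 0.3829 dB

0.3829 dB


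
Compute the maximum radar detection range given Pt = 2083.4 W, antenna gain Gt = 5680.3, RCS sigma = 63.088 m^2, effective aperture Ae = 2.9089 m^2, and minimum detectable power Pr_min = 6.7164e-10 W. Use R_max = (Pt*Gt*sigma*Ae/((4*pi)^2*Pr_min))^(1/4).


R^4 = 2083.4*5680.3*63.088*2.9089 / ((4*pi)^2 * 6.7164e-10) = 2.047685e+16
R_max = 2.047685e+16^0.25 = 11962 m

11962 m


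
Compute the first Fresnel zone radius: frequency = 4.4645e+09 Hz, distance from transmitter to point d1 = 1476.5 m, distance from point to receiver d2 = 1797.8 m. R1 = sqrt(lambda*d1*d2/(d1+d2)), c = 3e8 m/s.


lambda = c / f = 3.0000e+08 / 4.4645e+09 = 0.06719677 m
R1 = sqrt(0.06719677 * 1476.5 * 1797.8 / (1476.5 + 1797.8)) = 7.381 m

7.381 m


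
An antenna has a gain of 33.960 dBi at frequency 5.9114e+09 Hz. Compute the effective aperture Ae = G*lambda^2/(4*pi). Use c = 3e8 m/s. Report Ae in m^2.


lambda = c / f = 3.0000e+08 / 5.9114e+09 = 0.05074940 m
G_linear = 10^(33.960/10) = 2488.857
Ae = G_linear * lambda^2 / (4*pi) = 2488.857 * 0.05074940^2 / (4*pi) = 0.5101 m^2

0.5101 m^2


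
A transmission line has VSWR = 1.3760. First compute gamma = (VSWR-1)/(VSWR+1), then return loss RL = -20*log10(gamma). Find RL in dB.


gamma = (1.3760 - 1) / (1.3760 + 1) = 0.1582492
RL = -20 * log10(0.1582492) = 16.01 dB

16.01 dB


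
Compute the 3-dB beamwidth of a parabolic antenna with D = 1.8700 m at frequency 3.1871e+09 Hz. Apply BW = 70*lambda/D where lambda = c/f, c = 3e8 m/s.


lambda = c / f = 3.0000e+08 / 3.1871e+09 = 0.09412946 m
BW = 70 * 0.09412946 / 1.8700 = 3.524 deg

3.524 deg
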